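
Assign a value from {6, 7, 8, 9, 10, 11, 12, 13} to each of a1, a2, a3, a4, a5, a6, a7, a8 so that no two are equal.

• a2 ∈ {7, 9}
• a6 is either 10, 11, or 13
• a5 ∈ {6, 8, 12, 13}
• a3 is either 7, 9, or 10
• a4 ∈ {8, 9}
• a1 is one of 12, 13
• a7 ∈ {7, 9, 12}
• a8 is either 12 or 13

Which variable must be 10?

a3

Among the 8 variables, 6 fits only a5 (and all 8 values in {6, 7, 8, 9, 10, 11, 12, 13} must be used), so a5 = 6.
The 7 still-open variables together cover exactly {7, 8, 9, 10, 11, 12, 13} — 7 values for 7 variables — and 8 appears only in a4's list, so a4 = 8.
The 6 still-open variables draw from only 6 values {7, 9, 10, 11, 12, 13}, so each is used; only a6 can be 11, hence a6 = 11.
Among the 5 still-open variables, 10 fits only a3 (and all 5 values in {7, 9, 10, 12, 13} must be used), so a3 = 10.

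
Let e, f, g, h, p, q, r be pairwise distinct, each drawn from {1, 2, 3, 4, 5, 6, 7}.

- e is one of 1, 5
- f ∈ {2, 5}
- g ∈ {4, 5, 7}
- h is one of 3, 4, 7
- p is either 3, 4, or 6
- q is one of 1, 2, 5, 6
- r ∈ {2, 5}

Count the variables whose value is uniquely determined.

The 2 variables f and r are confined to {2, 5}, which locks those values in; drop them from e, g, q.
e's domain is down to {1}, so e = 1. So q can't be 1.
q's domain is down to {6}, so q = 6. Eliminate 6 elsewhere: p.
Determined: e=1, q=6. The other variables each still have more than one consistent value. That makes 2.

2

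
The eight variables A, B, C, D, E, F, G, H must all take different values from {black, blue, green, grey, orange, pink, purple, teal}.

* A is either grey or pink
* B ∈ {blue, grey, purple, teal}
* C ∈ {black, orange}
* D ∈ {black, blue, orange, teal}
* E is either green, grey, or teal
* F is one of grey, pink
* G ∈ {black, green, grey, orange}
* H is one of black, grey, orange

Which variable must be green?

The 8 variables together cover exactly {black, blue, green, grey, orange, pink, purple, teal} — 8 values for 8 variables — and purple appears only in B's list, so B = purple.
The 7 still-open variables draw from only 7 values {black, blue, green, grey, orange, pink, teal}, so each is used; only D can be blue, hence D = blue.
The 6 still-open variables draw from only 6 values {black, green, grey, orange, pink, teal}, so each is used; only E can be teal, hence E = teal.
The 5 still-open variables draw from only 5 values {black, green, grey, orange, pink}, so each is used; only G can be green, hence G = green.

G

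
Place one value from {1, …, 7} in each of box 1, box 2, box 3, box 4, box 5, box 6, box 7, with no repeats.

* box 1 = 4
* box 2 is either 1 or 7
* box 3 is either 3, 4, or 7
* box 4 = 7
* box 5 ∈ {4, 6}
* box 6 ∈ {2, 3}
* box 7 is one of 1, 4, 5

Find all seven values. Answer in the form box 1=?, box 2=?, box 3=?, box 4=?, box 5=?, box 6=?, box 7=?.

box 1's domain is down to {4}, so box 1 = 4. Strike 4 from box 3, box 5, box 7.
box 4's domain is down to {7}, so box 4 = 7. Strike 7 from box 2, box 3.
That leaves box 5 = 6.
box 2's domain is down to {1}, so box 2 = 1. So box 7 can't be 1.
box 3 has just one choice, so box 3 = 3. Strike 3 from box 6.
box 6's domain is down to {2}, so box 6 = 2.
box 7 has just one choice, so box 7 = 5.

box 1=4, box 2=1, box 3=3, box 4=7, box 5=6, box 6=2, box 7=5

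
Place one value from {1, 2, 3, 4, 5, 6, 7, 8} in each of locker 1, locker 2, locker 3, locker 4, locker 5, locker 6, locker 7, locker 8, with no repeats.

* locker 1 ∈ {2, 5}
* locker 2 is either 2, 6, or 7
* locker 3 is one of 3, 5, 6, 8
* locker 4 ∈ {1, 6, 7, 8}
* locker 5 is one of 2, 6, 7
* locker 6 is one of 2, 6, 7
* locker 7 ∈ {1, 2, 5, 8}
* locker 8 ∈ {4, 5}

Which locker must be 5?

The 8 variables together cover exactly {1, 2, 3, 4, 5, 6, 7, 8} — 8 values for 8 variables — and 3 appears only in locker 3's list, so locker 3 = 3.
Among the 7 still-open variables, 4 fits only locker 8 (and all 7 values in {1, 2, 4, 5, 6, 7, 8} must be used), so locker 8 = 4.
locker 2, locker 5, locker 6 share exactly the 3 values {2, 6, 7}; by pigeonhole those values go to them, so strike 2, 6, 7 from locker 1, locker 4, locker 7.

locker 1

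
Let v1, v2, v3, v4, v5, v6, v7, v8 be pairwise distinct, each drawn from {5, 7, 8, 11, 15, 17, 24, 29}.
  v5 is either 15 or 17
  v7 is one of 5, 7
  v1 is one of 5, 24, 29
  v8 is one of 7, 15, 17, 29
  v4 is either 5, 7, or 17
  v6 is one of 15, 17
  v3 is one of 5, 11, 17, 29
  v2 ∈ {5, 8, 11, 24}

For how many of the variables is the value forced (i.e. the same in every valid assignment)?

Among the 8 variables, 8 fits only v2 (and all 8 values in {5, 7, 8, 11, 15, 17, 24, 29} must be used), so v2 = 8.
The 7 still-open variables draw from only 7 values {5, 7, 11, 15, 17, 24, 29}, so each is used; only v3 can be 11, hence v3 = 11.
Among the 6 still-open variables, 24 fits only v1 (and all 6 values in {5, 7, 15, 17, 24, 29} must be used), so v1 = 24.
The 5 still-open variables together cover exactly {5, 7, 15, 17, 29} — 5 values for 5 variables — and 29 appears only in v8's list, so v8 = 29.
The 2 variables v5 and v6 are confined to {15, 17}, which locks those values in; drop them from v4.
Determined: v1=24, v2=8, v3=11, v8=29. The other variables each still have more than one consistent value. That makes 4.

4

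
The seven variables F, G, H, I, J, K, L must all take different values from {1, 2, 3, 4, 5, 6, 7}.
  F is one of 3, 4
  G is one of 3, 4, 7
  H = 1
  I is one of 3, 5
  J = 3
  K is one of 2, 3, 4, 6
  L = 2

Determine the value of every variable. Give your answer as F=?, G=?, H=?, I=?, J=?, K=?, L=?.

H has just one choice, so H = 1.
J has just one choice, so J = 3. Strike 3 from F, G, I, K.
L has just one choice, so L = 2. Strike 2 from K.
F's domain is down to {4}, so F = 4. Eliminate 4 elsewhere: G, K.
That leaves G = 7.
I has just one choice, so I = 5.
That leaves K = 6.

F=4, G=7, H=1, I=5, J=3, K=6, L=2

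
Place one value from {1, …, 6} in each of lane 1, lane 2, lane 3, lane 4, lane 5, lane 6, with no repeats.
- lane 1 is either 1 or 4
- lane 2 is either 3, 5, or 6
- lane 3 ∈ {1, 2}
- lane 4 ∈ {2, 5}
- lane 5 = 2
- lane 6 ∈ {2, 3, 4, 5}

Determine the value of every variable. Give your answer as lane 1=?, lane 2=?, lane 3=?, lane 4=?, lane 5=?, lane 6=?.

lane 5's domain is down to {2}, so lane 5 = 2. Eliminate 2 elsewhere: lane 3, lane 4, lane 6.
lane 3 has just one choice, so lane 3 = 1. Eliminate 1 elsewhere: lane 1.
That leaves lane 4 = 5. Remove 5 from lane 2, lane 6.
That leaves lane 1 = 4. Strike 4 from lane 6.
That leaves lane 6 = 3. Remove 3 from lane 2.
That leaves lane 2 = 6.

lane 1=4, lane 2=6, lane 3=1, lane 4=5, lane 5=2, lane 6=3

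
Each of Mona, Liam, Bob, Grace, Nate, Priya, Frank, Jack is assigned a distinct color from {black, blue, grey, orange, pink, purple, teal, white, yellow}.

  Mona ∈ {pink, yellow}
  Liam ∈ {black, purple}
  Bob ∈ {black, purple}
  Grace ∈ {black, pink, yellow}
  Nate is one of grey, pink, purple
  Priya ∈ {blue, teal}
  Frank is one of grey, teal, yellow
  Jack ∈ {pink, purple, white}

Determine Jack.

white

The 8 variables together cover exactly {black, blue, grey, pink, purple, teal, white, yellow} — 8 values for 8 variables — and blue appears only in Priya's list, so Priya = blue.
The 7 still-open variables together cover exactly {black, grey, pink, purple, teal, white, yellow} — 7 values for 7 variables — and teal appears only in Frank's list, so Frank = teal.
The 6 still-open variables draw from only 6 values {black, grey, pink, purple, white, yellow}, so each is used; only Nate can be grey, hence Nate = grey.
The 5 still-open variables draw from only 5 values {black, pink, purple, white, yellow}, so each is used; only Jack can be white, hence Jack = white.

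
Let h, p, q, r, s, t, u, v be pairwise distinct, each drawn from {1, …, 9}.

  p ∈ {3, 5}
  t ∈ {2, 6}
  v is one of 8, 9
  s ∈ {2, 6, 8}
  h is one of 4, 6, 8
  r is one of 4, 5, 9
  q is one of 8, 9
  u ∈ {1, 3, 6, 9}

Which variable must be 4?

h

The 8 variables together cover exactly {1, 2, 3, 4, 5, 6, 8, 9} — 8 values for 8 variables — and 1 appears only in u's list, so u = 1.
The 7 still-open variables together cover exactly {2, 3, 4, 5, 6, 8, 9} — 7 values for 7 variables — and 3 appears only in p's list, so p = 3.
Among the 6 still-open variables, 5 fits only r (and all 6 values in {2, 4, 5, 6, 8, 9} must be used), so r = 5.
The 5 still-open variables together cover exactly {2, 4, 6, 8, 9} — 5 values for 5 variables — and 4 appears only in h's list, so h = 4.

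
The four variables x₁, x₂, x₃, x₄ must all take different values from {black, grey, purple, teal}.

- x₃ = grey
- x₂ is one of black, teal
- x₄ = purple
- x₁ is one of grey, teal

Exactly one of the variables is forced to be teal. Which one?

x₃'s domain is down to {grey}, so x₃ = grey. Remove grey from x₁.
So teal goes to x₁.

x₁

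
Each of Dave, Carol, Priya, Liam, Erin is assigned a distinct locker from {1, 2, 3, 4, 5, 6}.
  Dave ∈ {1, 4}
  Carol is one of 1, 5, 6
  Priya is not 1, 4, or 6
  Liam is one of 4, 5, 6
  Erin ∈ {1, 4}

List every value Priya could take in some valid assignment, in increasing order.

The 2 variables Dave and Erin are confined to {1, 4}, which locks those values in; drop them from Carol, Liam.
The 2 variables Carol and Liam are confined to {5, 6}, which locks those values in; drop them from Priya.
No further eliminations apply; Priya can still be any of 2, 3.

2, 3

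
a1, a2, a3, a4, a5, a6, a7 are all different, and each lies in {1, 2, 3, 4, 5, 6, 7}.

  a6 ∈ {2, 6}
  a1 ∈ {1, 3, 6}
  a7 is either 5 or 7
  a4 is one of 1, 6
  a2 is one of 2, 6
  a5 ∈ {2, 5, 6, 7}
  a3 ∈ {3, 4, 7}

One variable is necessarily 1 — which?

a4

The 7 variables draw from only 7 values {1, 2, 3, 4, 5, 6, 7}, so each is used; only a3 can be 4, hence a3 = 4.
Among the 6 still-open variables, 3 fits only a1 (and all 6 values in {1, 2, 3, 5, 6, 7} must be used), so a1 = 3.
The 5 still-open variables draw from only 5 values {1, 2, 5, 6, 7}, so each is used; only a4 can be 1, hence a4 = 1.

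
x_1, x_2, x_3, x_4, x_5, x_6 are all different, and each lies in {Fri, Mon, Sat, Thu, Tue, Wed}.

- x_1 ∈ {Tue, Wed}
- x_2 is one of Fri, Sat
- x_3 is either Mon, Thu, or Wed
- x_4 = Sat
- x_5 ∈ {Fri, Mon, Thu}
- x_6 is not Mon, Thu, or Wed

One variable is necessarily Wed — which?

x_1

x_4 must be Sat (only option left). Strike Sat from x_2, x_6.
x_2's domain is down to {Fri}, so x_2 = Fri. Strike Fri from x_5, x_6.
x_6 must be Tue (only option left). So x_1 can't be Tue.
So Wed goes to x_1.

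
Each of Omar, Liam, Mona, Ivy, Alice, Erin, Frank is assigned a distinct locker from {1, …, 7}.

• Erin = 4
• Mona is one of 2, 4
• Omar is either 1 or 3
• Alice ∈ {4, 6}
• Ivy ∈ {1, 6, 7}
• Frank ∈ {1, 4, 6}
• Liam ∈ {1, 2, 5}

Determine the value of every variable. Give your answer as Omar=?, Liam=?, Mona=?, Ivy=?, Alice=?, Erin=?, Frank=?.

Erin's domain is down to {4}, so Erin = 4. Strike 4 from Mona, Alice, Frank.
Mona has just one choice, so Mona = 2. Remove 2 from Liam.
Alice has just one choice, so Alice = 6. Remove 6 from Ivy, Frank.
Frank's domain is down to {1}, so Frank = 1. So Omar, Liam, Ivy can't be 1.
That leaves Omar = 3.
Liam must be 5 (only option left).
Ivy has just one choice, so Ivy = 7.

Omar=3, Liam=5, Mona=2, Ivy=7, Alice=6, Erin=4, Frank=1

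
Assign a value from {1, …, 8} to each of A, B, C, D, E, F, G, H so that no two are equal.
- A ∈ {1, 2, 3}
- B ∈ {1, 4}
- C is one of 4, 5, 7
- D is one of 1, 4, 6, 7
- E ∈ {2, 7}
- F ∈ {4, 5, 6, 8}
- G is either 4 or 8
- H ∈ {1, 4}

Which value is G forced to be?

8

The 8 variables together cover exactly {1, 2, 3, 4, 5, 6, 7, 8} — 8 values for 8 variables — and 3 appears only in A's list, so A = 3.
Among the 7 still-open variables, 2 fits only E (and all 7 values in {1, 2, 4, 5, 6, 7, 8} must be used), so E = 2.
The 2 variables B and H are confined to {1, 4}, which locks those values in; drop them from C, D, F, G.
So G = 8.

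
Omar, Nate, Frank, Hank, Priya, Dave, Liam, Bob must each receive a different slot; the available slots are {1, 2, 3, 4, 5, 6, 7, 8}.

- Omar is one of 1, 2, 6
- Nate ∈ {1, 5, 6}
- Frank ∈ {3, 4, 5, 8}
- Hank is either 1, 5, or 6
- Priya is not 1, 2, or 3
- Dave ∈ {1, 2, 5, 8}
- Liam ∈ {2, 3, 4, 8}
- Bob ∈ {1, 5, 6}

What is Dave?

The 8 variables draw from only 8 values {1, 2, 3, 4, 5, 6, 7, 8}, so each is used; only Priya can be 7, hence Priya = 7.
The 3 variables Nate, Hank, Bob are confined to {1, 5, 6}, which locks those values in; drop them from Omar, Frank, Dave.
Omar has just one choice, so Omar = 2. Strike 2 from Dave, Liam.
So Dave = 8.

8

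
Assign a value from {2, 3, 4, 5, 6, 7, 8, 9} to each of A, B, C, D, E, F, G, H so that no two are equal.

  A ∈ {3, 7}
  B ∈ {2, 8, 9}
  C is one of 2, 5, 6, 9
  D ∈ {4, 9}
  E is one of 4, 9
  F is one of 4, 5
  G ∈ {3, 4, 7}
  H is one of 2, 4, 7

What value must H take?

Among the 8 variables, 6 fits only C (and all 8 values in {2, 3, 4, 5, 6, 7, 8, 9} must be used), so C = 6.
The 7 still-open variables draw from only 7 values {2, 3, 4, 5, 7, 8, 9}, so each is used; only F can be 5, hence F = 5.
The 6 still-open variables together cover exactly {2, 3, 4, 7, 8, 9} — 6 values for 6 variables — and 8 appears only in B's list, so B = 8.
The 5 still-open variables together cover exactly {2, 3, 4, 7, 9} — 5 values for 5 variables — and 2 appears only in H's list, so H = 2.

2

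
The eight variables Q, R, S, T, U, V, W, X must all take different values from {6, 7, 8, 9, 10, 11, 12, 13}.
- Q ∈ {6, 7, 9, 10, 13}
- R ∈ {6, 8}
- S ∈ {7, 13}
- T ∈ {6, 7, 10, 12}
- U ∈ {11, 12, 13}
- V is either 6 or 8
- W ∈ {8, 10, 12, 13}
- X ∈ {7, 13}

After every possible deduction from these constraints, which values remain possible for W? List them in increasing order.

10, 12

Among the 8 variables, 9 fits only Q (and all 8 values in {6, 7, 8, 9, 10, 11, 12, 13} must be used), so Q = 9.
The 7 still-open variables draw from only 7 values {6, 7, 8, 10, 11, 12, 13}, so each is used; only U can be 11, hence U = 11.
R and V share exactly the 2 values {6, 8}; by pigeonhole those values go to them, so strike 6, 8 from T, W.
S and X between them cover only {7, 13} — a naked pair. Remove those values from T, W.
No further eliminations apply; W can still be any of 10, 12.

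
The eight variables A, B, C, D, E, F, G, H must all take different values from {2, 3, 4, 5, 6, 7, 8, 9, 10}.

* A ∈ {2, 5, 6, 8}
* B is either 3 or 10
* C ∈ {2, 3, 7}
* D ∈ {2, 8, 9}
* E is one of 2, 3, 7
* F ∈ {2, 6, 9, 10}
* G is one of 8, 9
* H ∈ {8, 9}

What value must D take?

2

The 8 variables together cover exactly {2, 3, 5, 6, 7, 8, 9, 10} — 8 values for 8 variables — and 5 appears only in A's list, so A = 5.
The 7 still-open variables together cover exactly {2, 3, 6, 7, 8, 9, 10} — 7 values for 7 variables — and 6 appears only in F's list, so F = 6.
The 6 still-open variables draw from only 6 values {2, 3, 7, 8, 9, 10}, so each is used; only B can be 10, hence B = 10.
The 2 variables G and H are confined to {8, 9}, which locks those values in; drop them from D.
So D = 2.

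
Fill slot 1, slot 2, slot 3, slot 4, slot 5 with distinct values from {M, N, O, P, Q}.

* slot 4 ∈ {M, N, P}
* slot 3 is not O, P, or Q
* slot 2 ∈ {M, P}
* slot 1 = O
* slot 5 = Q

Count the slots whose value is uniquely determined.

2

slot 1 must be O (only option left).
slot 5 must be Q (only option left).
Determined: slot 1=O, slot 5=Q. The other slots each still have more than one consistent value. That makes 2.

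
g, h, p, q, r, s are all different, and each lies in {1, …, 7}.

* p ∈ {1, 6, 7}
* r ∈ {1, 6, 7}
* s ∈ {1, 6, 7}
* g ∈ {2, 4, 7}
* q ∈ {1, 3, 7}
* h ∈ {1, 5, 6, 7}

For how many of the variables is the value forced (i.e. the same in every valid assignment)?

p, r, s between them cover only {1, 6, 7} — a naked triple. Remove those values from g, h, q.
h has just one choice, so h = 5.
q has just one choice, so q = 3.
Determined: h=5, q=3. The other variables each still have more than one consistent value. That makes 2.

2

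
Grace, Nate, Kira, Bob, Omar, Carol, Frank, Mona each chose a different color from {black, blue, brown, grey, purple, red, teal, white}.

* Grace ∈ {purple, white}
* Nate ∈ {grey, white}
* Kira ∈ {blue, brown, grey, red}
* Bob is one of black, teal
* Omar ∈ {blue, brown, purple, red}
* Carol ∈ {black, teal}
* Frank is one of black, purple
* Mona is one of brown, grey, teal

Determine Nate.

The 2 variables Bob and Carol are confined to {black, teal}, which locks those values in; drop them from Frank, Mona.
Frank's domain is down to {purple}, so Frank = purple. Strike purple from Grace, Omar.
Grace's domain is down to {white}, so Grace = white. Strike white from Nate.
So Nate = grey.

grey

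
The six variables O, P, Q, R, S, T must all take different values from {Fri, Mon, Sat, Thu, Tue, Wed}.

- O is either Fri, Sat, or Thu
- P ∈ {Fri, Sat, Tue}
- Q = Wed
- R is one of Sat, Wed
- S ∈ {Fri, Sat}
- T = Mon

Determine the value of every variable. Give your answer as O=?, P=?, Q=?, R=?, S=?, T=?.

Q has just one choice, so Q = Wed. Strike Wed from R.
That leaves R = Sat. Remove Sat from O, P, S.
S must be Fri (only option left). Remove Fri from O, P.
T's domain is down to {Mon}, so T = Mon.
O must be Thu (only option left).
P's domain is down to {Tue}, so P = Tue.

O=Thu, P=Tue, Q=Wed, R=Sat, S=Fri, T=Mon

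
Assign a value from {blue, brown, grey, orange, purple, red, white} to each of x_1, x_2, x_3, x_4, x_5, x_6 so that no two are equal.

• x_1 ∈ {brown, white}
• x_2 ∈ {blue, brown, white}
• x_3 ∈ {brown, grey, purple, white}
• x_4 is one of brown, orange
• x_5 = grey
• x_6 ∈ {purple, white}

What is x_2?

blue

x_5 has just one choice, so x_5 = grey. Strike grey from x_3.
Among the 5 still-open variables, blue fits only x_2 (and all 5 values in {blue, brown, orange, purple, white} must be used), so x_2 = blue.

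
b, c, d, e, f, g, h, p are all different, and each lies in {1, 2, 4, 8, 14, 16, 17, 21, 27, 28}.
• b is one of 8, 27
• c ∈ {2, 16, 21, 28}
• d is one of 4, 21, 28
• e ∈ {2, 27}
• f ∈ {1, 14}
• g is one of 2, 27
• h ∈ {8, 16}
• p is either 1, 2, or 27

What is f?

e and g share exactly the 2 values {2, 27}; by pigeonhole those values go to them, so strike 2, 27 from b, c, p.
b has just one choice, so b = 8. Strike 8 from h.
h has just one choice, so h = 16. Remove 16 from c.
p's domain is down to {1}, so p = 1. Strike 1 from f.
So f = 14.

14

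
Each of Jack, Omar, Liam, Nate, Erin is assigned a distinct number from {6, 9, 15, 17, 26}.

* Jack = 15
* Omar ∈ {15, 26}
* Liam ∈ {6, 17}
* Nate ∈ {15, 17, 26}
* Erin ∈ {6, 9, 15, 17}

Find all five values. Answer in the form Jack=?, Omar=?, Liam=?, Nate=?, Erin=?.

Jack=15, Omar=26, Liam=6, Nate=17, Erin=9

Jack has just one choice, so Jack = 15. So Omar, Nate, Erin can't be 15.
Omar has just one choice, so Omar = 26. Eliminate 26 elsewhere: Nate.
That leaves Nate = 17. Strike 17 from Liam, Erin.
Liam must be 6 (only option left). Strike 6 from Erin.
Erin's domain is down to {9}, so Erin = 9.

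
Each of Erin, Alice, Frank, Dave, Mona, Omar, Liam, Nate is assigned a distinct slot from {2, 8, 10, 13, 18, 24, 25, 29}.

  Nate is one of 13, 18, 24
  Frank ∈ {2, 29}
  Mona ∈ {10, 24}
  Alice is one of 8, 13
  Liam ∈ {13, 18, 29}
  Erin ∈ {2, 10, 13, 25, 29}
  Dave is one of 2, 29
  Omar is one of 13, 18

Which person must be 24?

Nate

The 8 variables together cover exactly {2, 8, 10, 13, 18, 24, 25, 29} — 8 values for 8 variables — and 8 appears only in Alice's list, so Alice = 8.
Among the 7 still-open variables, 25 fits only Erin (and all 7 values in {2, 10, 13, 18, 24, 25, 29} must be used), so Erin = 25.
The 6 still-open variables together cover exactly {2, 10, 13, 18, 24, 29} — 6 values for 6 variables — and 10 appears only in Mona's list, so Mona = 10.
The 5 still-open variables draw from only 5 values {2, 13, 18, 24, 29}, so each is used; only Nate can be 24, hence Nate = 24.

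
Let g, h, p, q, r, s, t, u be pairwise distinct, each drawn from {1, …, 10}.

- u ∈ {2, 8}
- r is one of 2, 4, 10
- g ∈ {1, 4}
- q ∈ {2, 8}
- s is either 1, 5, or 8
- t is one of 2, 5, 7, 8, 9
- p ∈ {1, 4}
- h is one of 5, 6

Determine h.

6

g and p share exactly the 2 values {1, 4}; by pigeonhole those values go to them, so strike 1, 4 from r, s.
q and u between them cover only {2, 8} — a naked pair. Remove those values from r, s, t.
r has just one choice, so r = 10.
s has just one choice, so s = 5. Remove 5 from h, t.
So h = 6.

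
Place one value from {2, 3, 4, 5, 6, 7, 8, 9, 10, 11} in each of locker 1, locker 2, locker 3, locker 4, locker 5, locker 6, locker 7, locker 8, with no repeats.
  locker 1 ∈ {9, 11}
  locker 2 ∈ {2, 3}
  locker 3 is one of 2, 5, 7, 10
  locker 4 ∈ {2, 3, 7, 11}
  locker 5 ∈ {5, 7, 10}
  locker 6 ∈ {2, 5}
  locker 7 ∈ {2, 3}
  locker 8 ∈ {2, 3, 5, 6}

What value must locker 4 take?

The 8 variables together cover exactly {2, 3, 5, 6, 7, 9, 10, 11} — 8 values for 8 variables — and 6 appears only in locker 8's list, so locker 8 = 6.
The 7 still-open variables draw from only 7 values {2, 3, 5, 7, 9, 10, 11}, so each is used; only locker 1 can be 9, hence locker 1 = 9.
The 6 still-open variables together cover exactly {2, 3, 5, 7, 10, 11} — 6 values for 6 variables — and 11 appears only in locker 4's list, so locker 4 = 11.

11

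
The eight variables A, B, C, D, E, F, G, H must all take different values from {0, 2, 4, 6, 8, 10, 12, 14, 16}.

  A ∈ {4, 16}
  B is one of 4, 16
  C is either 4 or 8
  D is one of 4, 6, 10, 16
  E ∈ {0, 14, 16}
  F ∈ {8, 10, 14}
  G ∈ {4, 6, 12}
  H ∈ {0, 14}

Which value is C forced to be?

8

The 8 variables together cover exactly {0, 4, 6, 8, 10, 12, 14, 16} — 8 values for 8 variables — and 12 appears only in G's list, so G = 12.
The 7 still-open variables draw from only 7 values {0, 4, 6, 8, 10, 14, 16}, so each is used; only D can be 6, hence D = 6.
The 6 still-open variables draw from only 6 values {0, 4, 8, 10, 14, 16}, so each is used; only F can be 10, hence F = 10.
Among the 5 still-open variables, 8 fits only C (and all 5 values in {0, 4, 8, 14, 16} must be used), so C = 8.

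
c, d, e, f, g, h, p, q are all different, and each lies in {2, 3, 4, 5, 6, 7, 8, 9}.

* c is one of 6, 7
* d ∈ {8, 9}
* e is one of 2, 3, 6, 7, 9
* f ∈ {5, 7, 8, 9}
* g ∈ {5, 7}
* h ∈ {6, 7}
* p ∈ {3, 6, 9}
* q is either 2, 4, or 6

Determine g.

5

Among the 8 variables, 4 fits only q (and all 8 values in {2, 3, 4, 5, 6, 7, 8, 9} must be used), so q = 4.
The 7 still-open variables together cover exactly {2, 3, 5, 6, 7, 8, 9} — 7 values for 7 variables — and 2 appears only in e's list, so e = 2.
The 6 still-open variables draw from only 6 values {3, 5, 6, 7, 8, 9}, so each is used; only p can be 3, hence p = 3.
c and h share exactly the 2 values {6, 7}; by pigeonhole those values go to them, so strike 6, 7 from f, g.
So g = 5.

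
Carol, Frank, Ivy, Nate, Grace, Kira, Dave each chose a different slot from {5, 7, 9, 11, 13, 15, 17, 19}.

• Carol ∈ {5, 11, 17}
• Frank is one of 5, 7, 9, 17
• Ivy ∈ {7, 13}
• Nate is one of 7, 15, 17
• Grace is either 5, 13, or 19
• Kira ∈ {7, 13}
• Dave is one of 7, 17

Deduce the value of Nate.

15

The 2 variables Ivy and Kira are confined to {7, 13}, which locks those values in; drop them from Frank, Nate, Grace, Dave.
Dave must be 17 (only option left). So Carol, Frank, Nate can't be 17.
So Nate = 15.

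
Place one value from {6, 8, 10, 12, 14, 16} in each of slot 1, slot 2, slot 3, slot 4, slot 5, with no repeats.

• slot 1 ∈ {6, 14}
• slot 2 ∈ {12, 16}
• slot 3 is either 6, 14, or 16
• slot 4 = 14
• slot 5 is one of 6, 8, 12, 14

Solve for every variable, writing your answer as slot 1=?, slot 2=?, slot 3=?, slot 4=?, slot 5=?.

slot 4 has just one choice, so slot 4 = 14. Eliminate 14 elsewhere: slot 1, slot 3, slot 5.
slot 1 has just one choice, so slot 1 = 6. Eliminate 6 elsewhere: slot 3, slot 5.
slot 3's domain is down to {16}, so slot 3 = 16. Strike 16 from slot 2.
slot 2 has just one choice, so slot 2 = 12. Remove 12 from slot 5.
That leaves slot 5 = 8.

slot 1=6, slot 2=12, slot 3=16, slot 4=14, slot 5=8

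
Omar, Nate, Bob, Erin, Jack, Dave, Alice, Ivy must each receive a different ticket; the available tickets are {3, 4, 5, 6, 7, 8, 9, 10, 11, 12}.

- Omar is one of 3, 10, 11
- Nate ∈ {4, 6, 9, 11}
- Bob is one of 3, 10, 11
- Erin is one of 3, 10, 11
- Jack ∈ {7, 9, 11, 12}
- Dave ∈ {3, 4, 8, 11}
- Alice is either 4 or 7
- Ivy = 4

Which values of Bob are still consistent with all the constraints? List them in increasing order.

3, 10, 11

Ivy has just one choice, so Ivy = 4. Remove 4 from Nate, Dave, Alice.
Alice has just one choice, so Alice = 7. So Jack can't be 7.
Omar, Bob, Erin share exactly the 3 values {3, 10, 11}; by pigeonhole those values go to them, so strike 3, 10, 11 from Nate, Jack, Dave.
That leaves Dave = 8.
No further eliminations apply; Bob can still be any of 3, 10, 11.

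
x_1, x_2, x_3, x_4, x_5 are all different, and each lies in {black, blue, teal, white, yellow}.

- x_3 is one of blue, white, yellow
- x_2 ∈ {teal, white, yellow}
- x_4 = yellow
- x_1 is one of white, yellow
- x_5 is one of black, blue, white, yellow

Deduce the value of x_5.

x_4 must be yellow (only option left). Eliminate yellow elsewhere: x_1, x_2, x_3, x_5.
That leaves x_1 = white. Strike white from x_2, x_3, x_5.
x_2's domain is down to {teal}, so x_2 = teal.
x_3's domain is down to {blue}, so x_3 = blue. Strike blue from x_5.
So x_5 = black.

black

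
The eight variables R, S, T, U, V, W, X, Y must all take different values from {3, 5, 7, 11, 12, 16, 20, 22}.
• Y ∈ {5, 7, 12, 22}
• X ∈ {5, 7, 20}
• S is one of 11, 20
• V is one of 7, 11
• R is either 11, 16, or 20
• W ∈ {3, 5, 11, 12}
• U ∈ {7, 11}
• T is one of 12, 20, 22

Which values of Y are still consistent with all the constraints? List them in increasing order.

12, 22

Among the 8 variables, 3 fits only W (and all 8 values in {3, 5, 7, 11, 12, 16, 20, 22} must be used), so W = 3.
The 7 still-open variables together cover exactly {5, 7, 11, 12, 16, 20, 22} — 7 values for 7 variables — and 16 appears only in R's list, so R = 16.
U and V between them cover only {7, 11} — a naked pair. Remove those values from S, X, Y.
S must be 20 (only option left). So T, X can't be 20.
X has just one choice, so X = 5. Remove 5 from Y.
No further eliminations apply; Y can still be any of 12, 22.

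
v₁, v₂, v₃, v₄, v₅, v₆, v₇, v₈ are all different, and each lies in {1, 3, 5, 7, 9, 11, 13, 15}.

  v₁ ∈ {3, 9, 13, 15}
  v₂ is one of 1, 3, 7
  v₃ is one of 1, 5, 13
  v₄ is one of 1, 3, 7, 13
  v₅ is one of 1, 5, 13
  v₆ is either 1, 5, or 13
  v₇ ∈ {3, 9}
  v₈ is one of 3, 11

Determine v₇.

9

The 8 variables together cover exactly {1, 3, 5, 7, 9, 11, 13, 15} — 8 values for 8 variables — and 11 appears only in v₈'s list, so v₈ = 11.
The 7 still-open variables together cover exactly {1, 3, 5, 7, 9, 13, 15} — 7 values for 7 variables — and 15 appears only in v₁'s list, so v₁ = 15.
Among the 6 still-open variables, 9 fits only v₇ (and all 6 values in {1, 3, 5, 7, 9, 13} must be used), so v₇ = 9.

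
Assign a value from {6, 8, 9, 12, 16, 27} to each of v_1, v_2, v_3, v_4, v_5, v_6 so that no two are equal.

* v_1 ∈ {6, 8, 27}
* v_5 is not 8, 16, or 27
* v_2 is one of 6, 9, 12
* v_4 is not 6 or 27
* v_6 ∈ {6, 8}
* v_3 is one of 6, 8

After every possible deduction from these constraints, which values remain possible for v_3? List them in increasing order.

6, 8

The 6 variables together cover exactly {6, 8, 9, 12, 16, 27} — 6 values for 6 variables — and 16 appears only in v_4's list, so v_4 = 16.
The 5 still-open variables together cover exactly {6, 8, 9, 12, 27} — 5 values for 5 variables — and 27 appears only in v_1's list, so v_1 = 27.
v_3 and v_6 share exactly the 2 values {6, 8}; by pigeonhole those values go to them, so strike 6, 8 from v_2, v_5.
No further eliminations apply; v_3 can still be any of 6, 8.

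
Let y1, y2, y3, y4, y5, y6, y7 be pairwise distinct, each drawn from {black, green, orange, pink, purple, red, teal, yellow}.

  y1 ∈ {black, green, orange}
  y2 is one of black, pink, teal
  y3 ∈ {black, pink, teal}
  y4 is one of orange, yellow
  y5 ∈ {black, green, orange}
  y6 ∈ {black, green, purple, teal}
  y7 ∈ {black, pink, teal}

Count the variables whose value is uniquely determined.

2

The 7 variables draw from only 7 values {black, green, orange, pink, purple, teal, yellow}, so each is used; only y6 can be purple, hence y6 = purple.
The 6 still-open variables draw from only 6 values {black, green, orange, pink, teal, yellow}, so each is used; only y4 can be yellow, hence y4 = yellow.
The 3 variables y2, y3, y7 are confined to {black, pink, teal}, which locks those values in; drop them from y1, y5.
Determined: y4=yellow, y6=purple. The other variables each still have more than one consistent value. That makes 2.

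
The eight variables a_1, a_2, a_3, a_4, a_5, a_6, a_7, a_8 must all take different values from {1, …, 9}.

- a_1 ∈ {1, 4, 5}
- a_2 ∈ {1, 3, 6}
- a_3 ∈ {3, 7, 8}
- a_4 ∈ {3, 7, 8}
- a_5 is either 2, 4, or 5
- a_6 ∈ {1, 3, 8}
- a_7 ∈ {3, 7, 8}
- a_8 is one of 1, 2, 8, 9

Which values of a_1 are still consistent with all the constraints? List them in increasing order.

a_3, a_4, a_7 between them cover only {3, 7, 8} — a naked triple. Remove those values from a_2, a_6, a_8.
a_6 must be 1 (only option left). So a_1, a_2, a_8 can't be 1.
That leaves a_2 = 6.
No further eliminations apply; a_1 can still be any of 4, 5.

4, 5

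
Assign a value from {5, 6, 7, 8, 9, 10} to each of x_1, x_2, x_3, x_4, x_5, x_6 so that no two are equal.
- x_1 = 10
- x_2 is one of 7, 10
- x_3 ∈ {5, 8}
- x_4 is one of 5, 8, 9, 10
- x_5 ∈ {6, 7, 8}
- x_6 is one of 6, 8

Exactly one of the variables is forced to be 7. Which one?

x_1 must be 10 (only option left). Remove 10 from x_2, x_4.
So 7 goes to x_2.

x_2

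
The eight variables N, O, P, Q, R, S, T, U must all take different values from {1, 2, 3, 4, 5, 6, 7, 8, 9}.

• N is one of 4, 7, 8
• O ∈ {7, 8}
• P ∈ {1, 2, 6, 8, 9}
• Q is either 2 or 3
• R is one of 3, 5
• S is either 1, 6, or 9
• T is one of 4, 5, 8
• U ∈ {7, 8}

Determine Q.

O and U between them cover only {7, 8} — a naked pair. Remove those values from N, P, T.
N has just one choice, so N = 4. Eliminate 4 elsewhere: T.
That leaves T = 5. So R can't be 5.
That leaves R = 3. Strike 3 from Q.
So Q = 2.

2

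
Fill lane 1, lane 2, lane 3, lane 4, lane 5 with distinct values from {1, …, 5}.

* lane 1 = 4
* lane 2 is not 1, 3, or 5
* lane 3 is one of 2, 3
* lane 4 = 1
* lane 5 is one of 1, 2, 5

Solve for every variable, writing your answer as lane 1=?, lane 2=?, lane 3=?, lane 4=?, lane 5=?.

lane 1=4, lane 2=2, lane 3=3, lane 4=1, lane 5=5

lane 1 must be 4 (only option left). Strike 4 from lane 2.
lane 2 must be 2 (only option left). Remove 2 from lane 3, lane 5.
That leaves lane 3 = 3.
lane 4's domain is down to {1}, so lane 4 = 1. Eliminate 1 elsewhere: lane 5.
lane 5 has just one choice, so lane 5 = 5.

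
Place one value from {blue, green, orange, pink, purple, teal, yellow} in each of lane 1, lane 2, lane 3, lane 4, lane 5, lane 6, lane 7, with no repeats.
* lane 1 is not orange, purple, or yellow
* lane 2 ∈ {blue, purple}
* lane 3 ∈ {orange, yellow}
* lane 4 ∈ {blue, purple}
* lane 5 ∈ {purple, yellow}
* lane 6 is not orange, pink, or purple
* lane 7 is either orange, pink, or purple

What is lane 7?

lane 2 and lane 4 share exactly the 2 values {blue, purple}; by pigeonhole those values go to them, so strike blue, purple from lane 1, lane 5, lane 6, lane 7.
That leaves lane 5 = yellow. So lane 3, lane 6 can't be yellow.
lane 3's domain is down to {orange}, so lane 3 = orange. Strike orange from lane 7.
So lane 7 = pink.

pink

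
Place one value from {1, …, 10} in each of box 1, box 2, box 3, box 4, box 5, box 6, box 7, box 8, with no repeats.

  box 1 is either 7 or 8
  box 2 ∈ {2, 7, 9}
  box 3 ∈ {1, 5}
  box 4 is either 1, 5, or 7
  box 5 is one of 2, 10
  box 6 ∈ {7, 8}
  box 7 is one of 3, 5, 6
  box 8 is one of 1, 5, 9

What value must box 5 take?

The 2 variables box 1 and box 6 are confined to {7, 8}, which locks those values in; drop them from box 2, box 4.
box 3 and box 4 share exactly the 2 values {1, 5}; by pigeonhole those values go to them, so strike 1, 5 from box 7, box 8.
box 8 has just one choice, so box 8 = 9. Eliminate 9 elsewhere: box 2.
box 2's domain is down to {2}, so box 2 = 2. Remove 2 from box 5.
So box 5 = 10.

10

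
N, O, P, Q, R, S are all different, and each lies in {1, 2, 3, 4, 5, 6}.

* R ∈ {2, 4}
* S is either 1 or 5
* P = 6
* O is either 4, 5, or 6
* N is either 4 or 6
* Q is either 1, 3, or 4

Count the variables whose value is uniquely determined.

6

P's domain is down to {6}, so P = 6. Remove 6 from N, O.
N's domain is down to {4}, so N = 4. Remove 4 from O, Q, R.
O has just one choice, so O = 5. Strike 5 from S.
R must be 2 (only option left).
S must be 1 (only option left). Eliminate 1 elsewhere: Q.
Q has just one choice, so Q = 3.
Every variable is fixed: N=4, O=5, P=6, Q=3, R=2, S=1. That makes 6.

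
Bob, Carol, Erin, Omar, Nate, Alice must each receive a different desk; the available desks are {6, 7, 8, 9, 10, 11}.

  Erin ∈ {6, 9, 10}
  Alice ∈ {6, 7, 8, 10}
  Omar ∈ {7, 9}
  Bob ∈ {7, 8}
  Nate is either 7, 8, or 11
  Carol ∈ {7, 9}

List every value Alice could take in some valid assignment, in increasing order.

The 6 variables draw from only 6 values {6, 7, 8, 9, 10, 11}, so each is used; only Nate can be 11, hence Nate = 11.
Carol and Omar between them cover only {7, 9} — a naked pair. Remove those values from Bob, Erin, Alice.
Bob's domain is down to {8}, so Bob = 8. So Alice can't be 8.
No further eliminations apply; Alice can still be any of 6, 10.

6, 10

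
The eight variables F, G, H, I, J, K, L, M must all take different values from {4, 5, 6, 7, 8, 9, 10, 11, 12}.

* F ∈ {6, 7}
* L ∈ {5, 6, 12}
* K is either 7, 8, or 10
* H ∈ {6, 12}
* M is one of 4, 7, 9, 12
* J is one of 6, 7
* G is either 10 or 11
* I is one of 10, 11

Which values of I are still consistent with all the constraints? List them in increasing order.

10, 11

The 2 variables F and J are confined to {6, 7}, which locks those values in; drop them from H, K, L, M.
That leaves H = 12. So L, M can't be 12.
That leaves L = 5.
G and I share exactly the 2 values {10, 11}; by pigeonhole those values go to them, so strike 10, 11 from K.
K has just one choice, so K = 8.
No further eliminations apply; I can still be any of 10, 11.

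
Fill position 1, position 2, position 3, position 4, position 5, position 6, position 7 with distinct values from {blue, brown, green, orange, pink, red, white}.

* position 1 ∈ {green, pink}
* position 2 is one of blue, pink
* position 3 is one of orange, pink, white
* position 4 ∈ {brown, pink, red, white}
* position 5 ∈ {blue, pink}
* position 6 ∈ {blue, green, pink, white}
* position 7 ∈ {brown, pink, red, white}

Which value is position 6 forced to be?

white

The 7 variables together cover exactly {blue, brown, green, orange, pink, red, white} — 7 values for 7 variables — and orange appears only in position 3's list, so position 3 = orange.
The 2 variables position 2 and position 5 are confined to {blue, pink}, which locks those values in; drop them from position 1, position 4, position 6, position 7.
That leaves position 1 = green. Strike green from position 6.
So position 6 = white.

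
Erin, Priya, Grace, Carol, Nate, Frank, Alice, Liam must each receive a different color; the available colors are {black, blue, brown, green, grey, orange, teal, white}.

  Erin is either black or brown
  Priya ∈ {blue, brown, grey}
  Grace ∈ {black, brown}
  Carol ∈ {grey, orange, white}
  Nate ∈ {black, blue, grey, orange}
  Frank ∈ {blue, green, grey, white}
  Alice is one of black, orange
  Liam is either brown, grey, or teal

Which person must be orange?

Alice

The 8 variables together cover exactly {black, blue, brown, green, grey, orange, teal, white} — 8 values for 8 variables — and green appears only in Frank's list, so Frank = green.
Among the 7 still-open variables, teal fits only Liam (and all 7 values in {black, blue, brown, grey, orange, teal, white} must be used), so Liam = teal.
The 6 still-open variables draw from only 6 values {black, blue, brown, grey, orange, white}, so each is used; only Carol can be white, hence Carol = white.
Erin and Grace between them cover only {black, brown} — a naked pair. Remove those values from Priya, Nate, Alice.
So orange goes to Alice.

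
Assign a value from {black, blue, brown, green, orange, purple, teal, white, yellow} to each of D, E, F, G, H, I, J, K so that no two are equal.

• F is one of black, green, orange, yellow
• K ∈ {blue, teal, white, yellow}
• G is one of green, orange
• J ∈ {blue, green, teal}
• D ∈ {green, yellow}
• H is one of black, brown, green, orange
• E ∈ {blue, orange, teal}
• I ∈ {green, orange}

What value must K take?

white

Among the 8 variables, brown fits only H (and all 8 values in {black, blue, brown, green, orange, teal, white, yellow} must be used), so H = brown.
Among the 7 still-open variables, black fits only F (and all 7 values in {black, blue, green, orange, teal, white, yellow} must be used), so F = black.
The 6 still-open variables draw from only 6 values {blue, green, orange, teal, white, yellow}, so each is used; only K can be white, hence K = white.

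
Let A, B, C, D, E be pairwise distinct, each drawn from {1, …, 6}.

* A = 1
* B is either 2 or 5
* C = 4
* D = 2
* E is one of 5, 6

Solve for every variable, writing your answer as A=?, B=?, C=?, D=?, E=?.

A's domain is down to {1}, so A = 1.
That leaves C = 4.
D must be 2 (only option left). Eliminate 2 elsewhere: B.
B must be 5 (only option left). Strike 5 from E.
E's domain is down to {6}, so E = 6.

A=1, B=5, C=4, D=2, E=6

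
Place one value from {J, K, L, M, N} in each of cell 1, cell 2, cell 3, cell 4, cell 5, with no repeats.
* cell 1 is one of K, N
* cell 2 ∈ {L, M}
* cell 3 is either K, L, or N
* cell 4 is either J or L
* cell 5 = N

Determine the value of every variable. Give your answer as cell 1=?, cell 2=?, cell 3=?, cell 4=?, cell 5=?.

cell 5's domain is down to {N}, so cell 5 = N. So cell 1, cell 3 can't be N.
cell 1's domain is down to {K}, so cell 1 = K. Strike K from cell 3.
cell 3's domain is down to {L}, so cell 3 = L. Eliminate L elsewhere: cell 2, cell 4.
cell 4 must be J (only option left).
cell 2 must be M (only option left).

cell 1=K, cell 2=M, cell 3=L, cell 4=J, cell 5=N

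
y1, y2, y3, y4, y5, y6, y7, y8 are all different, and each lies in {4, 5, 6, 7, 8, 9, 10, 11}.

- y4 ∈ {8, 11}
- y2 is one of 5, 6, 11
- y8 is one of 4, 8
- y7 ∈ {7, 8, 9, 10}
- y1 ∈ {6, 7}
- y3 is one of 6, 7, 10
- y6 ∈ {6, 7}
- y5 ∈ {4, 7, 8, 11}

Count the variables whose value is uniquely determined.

The 8 variables together cover exactly {4, 5, 6, 7, 8, 9, 10, 11} — 8 values for 8 variables — and 5 appears only in y2's list, so y2 = 5.
The 7 still-open variables together cover exactly {4, 6, 7, 8, 9, 10, 11} — 7 values for 7 variables — and 9 appears only in y7's list, so y7 = 9.
The 6 still-open variables together cover exactly {4, 6, 7, 8, 10, 11} — 6 values for 6 variables — and 10 appears only in y3's list, so y3 = 10.
y1 and y6 between them cover only {6, 7} — a naked pair. Remove those values from y5.
Determined: y2=5, y3=10, y7=9. The other variables each still have more than one consistent value. That makes 3.

3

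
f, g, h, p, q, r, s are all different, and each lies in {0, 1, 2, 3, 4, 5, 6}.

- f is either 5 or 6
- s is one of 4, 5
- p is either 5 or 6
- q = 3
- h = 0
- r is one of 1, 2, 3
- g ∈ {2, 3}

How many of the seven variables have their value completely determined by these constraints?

5

h's domain is down to {0}, so h = 0.
q has just one choice, so q = 3. Eliminate 3 elsewhere: g, r.
g's domain is down to {2}, so g = 2. Strike 2 from r.
r has just one choice, so r = 1.
Among the 3 still-open variables, 4 fits only s (and all 3 values in {4, 5, 6} must be used), so s = 4.
Determined: g=2, h=0, q=3, r=1, s=4. The other variables each still have more than one consistent value. That makes 5.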